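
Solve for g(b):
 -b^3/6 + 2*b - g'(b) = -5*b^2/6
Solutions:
 g(b) = C1 - b^4/24 + 5*b^3/18 + b^2


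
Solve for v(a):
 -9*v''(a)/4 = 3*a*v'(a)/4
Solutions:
 v(a) = C1 + C2*erf(sqrt(6)*a/6)


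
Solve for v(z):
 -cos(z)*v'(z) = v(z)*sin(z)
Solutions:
 v(z) = C1*cos(z)


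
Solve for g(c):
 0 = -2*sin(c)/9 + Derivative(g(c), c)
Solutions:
 g(c) = C1 - 2*cos(c)/9


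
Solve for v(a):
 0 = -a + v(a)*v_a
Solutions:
 v(a) = -sqrt(C1 + a^2)
 v(a) = sqrt(C1 + a^2)


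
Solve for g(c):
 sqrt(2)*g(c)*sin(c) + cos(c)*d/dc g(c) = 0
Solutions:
 g(c) = C1*cos(c)^(sqrt(2))


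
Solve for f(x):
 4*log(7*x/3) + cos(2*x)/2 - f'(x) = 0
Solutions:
 f(x) = C1 + 4*x*log(x) - 4*x*log(3) - 4*x + 4*x*log(7) + sin(2*x)/4


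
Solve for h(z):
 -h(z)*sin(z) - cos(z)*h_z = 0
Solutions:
 h(z) = C1*cos(z)


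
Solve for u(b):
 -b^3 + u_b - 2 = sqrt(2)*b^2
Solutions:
 u(b) = C1 + b^4/4 + sqrt(2)*b^3/3 + 2*b


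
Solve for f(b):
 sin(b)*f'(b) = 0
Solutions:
 f(b) = C1


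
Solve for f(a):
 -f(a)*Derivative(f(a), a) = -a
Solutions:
 f(a) = -sqrt(C1 + a^2)
 f(a) = sqrt(C1 + a^2)


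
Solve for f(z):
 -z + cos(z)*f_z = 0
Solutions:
 f(z) = C1 + Integral(z/cos(z), z)


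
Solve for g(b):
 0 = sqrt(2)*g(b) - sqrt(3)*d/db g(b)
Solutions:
 g(b) = C1*exp(sqrt(6)*b/3)


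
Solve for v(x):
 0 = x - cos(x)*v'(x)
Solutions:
 v(x) = C1 + Integral(x/cos(x), x)


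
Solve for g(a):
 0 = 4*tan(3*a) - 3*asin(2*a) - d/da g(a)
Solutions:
 g(a) = C1 - 3*a*asin(2*a) - 3*sqrt(1 - 4*a^2)/2 - 4*log(cos(3*a))/3


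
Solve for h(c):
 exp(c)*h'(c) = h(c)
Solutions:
 h(c) = C1*exp(-exp(-c))


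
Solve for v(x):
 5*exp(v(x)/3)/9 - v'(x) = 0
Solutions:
 v(x) = 3*log(-1/(C1 + 5*x)) + 9*log(3)


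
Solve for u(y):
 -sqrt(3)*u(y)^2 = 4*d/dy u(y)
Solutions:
 u(y) = 4/(C1 + sqrt(3)*y)


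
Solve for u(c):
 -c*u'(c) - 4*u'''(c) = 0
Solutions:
 u(c) = C1 + Integral(C2*airyai(-2^(1/3)*c/2) + C3*airybi(-2^(1/3)*c/2), c)


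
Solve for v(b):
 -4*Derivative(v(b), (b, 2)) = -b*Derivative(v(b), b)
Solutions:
 v(b) = C1 + C2*erfi(sqrt(2)*b/4)


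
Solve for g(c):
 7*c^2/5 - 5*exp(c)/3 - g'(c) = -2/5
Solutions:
 g(c) = C1 + 7*c^3/15 + 2*c/5 - 5*exp(c)/3


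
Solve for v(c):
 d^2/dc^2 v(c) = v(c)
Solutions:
 v(c) = C1*exp(-c) + C2*exp(c)


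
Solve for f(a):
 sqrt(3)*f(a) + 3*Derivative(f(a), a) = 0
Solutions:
 f(a) = C1*exp(-sqrt(3)*a/3)


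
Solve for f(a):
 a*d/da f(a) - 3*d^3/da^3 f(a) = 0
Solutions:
 f(a) = C1 + Integral(C2*airyai(3^(2/3)*a/3) + C3*airybi(3^(2/3)*a/3), a)


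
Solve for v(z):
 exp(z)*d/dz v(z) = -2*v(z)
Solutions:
 v(z) = C1*exp(2*exp(-z))


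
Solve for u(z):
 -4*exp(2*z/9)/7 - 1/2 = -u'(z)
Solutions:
 u(z) = C1 + z/2 + 18*exp(2*z/9)/7


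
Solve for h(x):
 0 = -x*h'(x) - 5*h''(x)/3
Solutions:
 h(x) = C1 + C2*erf(sqrt(30)*x/10)


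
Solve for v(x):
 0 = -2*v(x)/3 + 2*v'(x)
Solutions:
 v(x) = C1*exp(x/3)


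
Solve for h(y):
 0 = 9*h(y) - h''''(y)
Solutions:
 h(y) = C1*exp(-sqrt(3)*y) + C2*exp(sqrt(3)*y) + C3*sin(sqrt(3)*y) + C4*cos(sqrt(3)*y)


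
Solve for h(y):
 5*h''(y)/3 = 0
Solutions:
 h(y) = C1 + C2*y


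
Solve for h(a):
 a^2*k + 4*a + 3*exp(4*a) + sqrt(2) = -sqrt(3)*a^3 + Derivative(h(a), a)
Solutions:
 h(a) = C1 + sqrt(3)*a^4/4 + a^3*k/3 + 2*a^2 + sqrt(2)*a + 3*exp(4*a)/4


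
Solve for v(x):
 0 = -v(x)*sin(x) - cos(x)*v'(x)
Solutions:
 v(x) = C1*cos(x)


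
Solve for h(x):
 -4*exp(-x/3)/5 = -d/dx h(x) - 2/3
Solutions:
 h(x) = C1 - 2*x/3 - 12*exp(-x/3)/5


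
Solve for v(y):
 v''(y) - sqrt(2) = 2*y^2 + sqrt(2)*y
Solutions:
 v(y) = C1 + C2*y + y^4/6 + sqrt(2)*y^3/6 + sqrt(2)*y^2/2


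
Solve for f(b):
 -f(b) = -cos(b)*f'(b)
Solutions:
 f(b) = C1*sqrt(sin(b) + 1)/sqrt(sin(b) - 1)


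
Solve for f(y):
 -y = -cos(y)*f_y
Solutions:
 f(y) = C1 + Integral(y/cos(y), y)


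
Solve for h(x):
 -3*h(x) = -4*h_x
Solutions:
 h(x) = C1*exp(3*x/4)


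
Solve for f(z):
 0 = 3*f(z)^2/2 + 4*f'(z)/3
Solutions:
 f(z) = 8/(C1 + 9*z)


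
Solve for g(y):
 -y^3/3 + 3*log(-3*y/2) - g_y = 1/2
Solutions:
 g(y) = C1 - y^4/12 + 3*y*log(-y) + y*(-7/2 - 3*log(2) + 3*log(3))


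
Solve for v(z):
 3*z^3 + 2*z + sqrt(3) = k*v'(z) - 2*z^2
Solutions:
 v(z) = C1 + 3*z^4/(4*k) + 2*z^3/(3*k) + z^2/k + sqrt(3)*z/k


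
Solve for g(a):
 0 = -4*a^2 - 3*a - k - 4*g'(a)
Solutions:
 g(a) = C1 - a^3/3 - 3*a^2/8 - a*k/4


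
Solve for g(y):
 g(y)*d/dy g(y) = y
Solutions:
 g(y) = -sqrt(C1 + y^2)
 g(y) = sqrt(C1 + y^2)


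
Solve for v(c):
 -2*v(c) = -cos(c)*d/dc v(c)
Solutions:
 v(c) = C1*(sin(c) + 1)/(sin(c) - 1)


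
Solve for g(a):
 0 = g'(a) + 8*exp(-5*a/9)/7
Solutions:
 g(a) = C1 + 72*exp(-5*a/9)/35


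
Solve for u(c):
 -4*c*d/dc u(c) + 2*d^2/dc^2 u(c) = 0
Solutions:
 u(c) = C1 + C2*erfi(c)


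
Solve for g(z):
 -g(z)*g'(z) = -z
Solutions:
 g(z) = -sqrt(C1 + z^2)
 g(z) = sqrt(C1 + z^2)


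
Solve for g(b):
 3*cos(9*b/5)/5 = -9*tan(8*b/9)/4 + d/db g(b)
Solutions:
 g(b) = C1 - 81*log(cos(8*b/9))/32 + sin(9*b/5)/3


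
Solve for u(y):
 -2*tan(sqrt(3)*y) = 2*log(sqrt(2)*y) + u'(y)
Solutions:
 u(y) = C1 - 2*y*log(y) - y*log(2) + 2*y + 2*sqrt(3)*log(cos(sqrt(3)*y))/3


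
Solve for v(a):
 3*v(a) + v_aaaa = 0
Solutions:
 v(a) = (C1*sin(sqrt(2)*3^(1/4)*a/2) + C2*cos(sqrt(2)*3^(1/4)*a/2))*exp(-sqrt(2)*3^(1/4)*a/2) + (C3*sin(sqrt(2)*3^(1/4)*a/2) + C4*cos(sqrt(2)*3^(1/4)*a/2))*exp(sqrt(2)*3^(1/4)*a/2)


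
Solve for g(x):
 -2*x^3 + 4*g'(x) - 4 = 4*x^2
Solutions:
 g(x) = C1 + x^4/8 + x^3/3 + x


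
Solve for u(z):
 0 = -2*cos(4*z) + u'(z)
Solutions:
 u(z) = C1 + sin(4*z)/2


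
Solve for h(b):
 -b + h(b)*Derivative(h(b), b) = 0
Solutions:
 h(b) = -sqrt(C1 + b^2)
 h(b) = sqrt(C1 + b^2)


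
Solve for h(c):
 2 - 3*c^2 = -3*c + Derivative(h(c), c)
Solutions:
 h(c) = C1 - c^3 + 3*c^2/2 + 2*c


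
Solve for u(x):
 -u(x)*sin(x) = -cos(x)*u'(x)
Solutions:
 u(x) = C1/cos(x)


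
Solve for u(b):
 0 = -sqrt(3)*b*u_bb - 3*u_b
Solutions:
 u(b) = C1 + C2*b^(1 - sqrt(3))


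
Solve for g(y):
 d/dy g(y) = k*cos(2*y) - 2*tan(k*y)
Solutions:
 g(y) = C1 + k*sin(2*y)/2 - 2*Piecewise((-log(cos(k*y))/k, Ne(k, 0)), (0, True))


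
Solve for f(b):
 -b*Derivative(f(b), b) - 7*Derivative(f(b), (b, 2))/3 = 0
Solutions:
 f(b) = C1 + C2*erf(sqrt(42)*b/14)


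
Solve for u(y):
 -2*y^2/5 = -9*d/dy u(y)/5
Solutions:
 u(y) = C1 + 2*y^3/27


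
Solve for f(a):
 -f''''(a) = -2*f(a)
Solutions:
 f(a) = C1*exp(-2^(1/4)*a) + C2*exp(2^(1/4)*a) + C3*sin(2^(1/4)*a) + C4*cos(2^(1/4)*a)


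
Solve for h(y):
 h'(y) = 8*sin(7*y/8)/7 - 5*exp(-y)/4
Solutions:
 h(y) = C1 - 64*cos(7*y/8)/49 + 5*exp(-y)/4


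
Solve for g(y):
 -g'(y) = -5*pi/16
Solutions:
 g(y) = C1 + 5*pi*y/16


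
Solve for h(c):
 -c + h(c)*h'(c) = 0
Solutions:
 h(c) = -sqrt(C1 + c^2)
 h(c) = sqrt(C1 + c^2)


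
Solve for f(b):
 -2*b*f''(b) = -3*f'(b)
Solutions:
 f(b) = C1 + C2*b^(5/2)


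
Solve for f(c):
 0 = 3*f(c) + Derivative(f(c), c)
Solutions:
 f(c) = C1*exp(-3*c)


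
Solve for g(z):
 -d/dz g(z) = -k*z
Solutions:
 g(z) = C1 + k*z^2/2


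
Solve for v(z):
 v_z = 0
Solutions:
 v(z) = C1


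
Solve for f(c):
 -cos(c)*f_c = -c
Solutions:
 f(c) = C1 + Integral(c/cos(c), c)


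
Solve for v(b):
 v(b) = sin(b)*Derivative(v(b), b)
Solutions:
 v(b) = C1*sqrt(cos(b) - 1)/sqrt(cos(b) + 1)


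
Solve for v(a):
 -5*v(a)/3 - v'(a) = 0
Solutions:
 v(a) = C1*exp(-5*a/3)


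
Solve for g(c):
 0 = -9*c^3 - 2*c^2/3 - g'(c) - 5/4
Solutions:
 g(c) = C1 - 9*c^4/4 - 2*c^3/9 - 5*c/4


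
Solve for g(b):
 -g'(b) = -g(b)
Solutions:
 g(b) = C1*exp(b)


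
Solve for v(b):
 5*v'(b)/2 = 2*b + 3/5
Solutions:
 v(b) = C1 + 2*b^2/5 + 6*b/25


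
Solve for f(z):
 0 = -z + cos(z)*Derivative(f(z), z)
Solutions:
 f(z) = C1 + Integral(z/cos(z), z)


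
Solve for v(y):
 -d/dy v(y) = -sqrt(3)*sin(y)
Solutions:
 v(y) = C1 - sqrt(3)*cos(y)


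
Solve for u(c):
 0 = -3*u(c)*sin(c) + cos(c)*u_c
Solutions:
 u(c) = C1/cos(c)^3


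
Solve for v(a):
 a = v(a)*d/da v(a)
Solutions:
 v(a) = -sqrt(C1 + a^2)
 v(a) = sqrt(C1 + a^2)


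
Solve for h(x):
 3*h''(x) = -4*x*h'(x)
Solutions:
 h(x) = C1 + C2*erf(sqrt(6)*x/3)


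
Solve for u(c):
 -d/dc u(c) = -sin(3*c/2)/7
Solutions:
 u(c) = C1 - 2*cos(3*c/2)/21


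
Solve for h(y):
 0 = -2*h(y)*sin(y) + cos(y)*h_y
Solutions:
 h(y) = C1/cos(y)^2


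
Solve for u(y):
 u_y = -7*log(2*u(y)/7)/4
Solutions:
 4*Integral(1/(log(_y) - log(7) + log(2)), (_y, u(y)))/7 = C1 - y


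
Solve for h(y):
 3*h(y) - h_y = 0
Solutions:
 h(y) = C1*exp(3*y)


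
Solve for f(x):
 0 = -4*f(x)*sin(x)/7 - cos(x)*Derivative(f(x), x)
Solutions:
 f(x) = C1*cos(x)^(4/7)


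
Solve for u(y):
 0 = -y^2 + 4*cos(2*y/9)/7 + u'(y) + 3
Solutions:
 u(y) = C1 + y^3/3 - 3*y - 18*sin(2*y/9)/7


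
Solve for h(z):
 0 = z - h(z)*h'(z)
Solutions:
 h(z) = -sqrt(C1 + z^2)
 h(z) = sqrt(C1 + z^2)


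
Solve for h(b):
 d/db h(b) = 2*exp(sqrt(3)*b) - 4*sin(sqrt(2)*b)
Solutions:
 h(b) = C1 + 2*sqrt(3)*exp(sqrt(3)*b)/3 + 2*sqrt(2)*cos(sqrt(2)*b)


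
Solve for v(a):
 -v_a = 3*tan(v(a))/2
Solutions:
 v(a) = pi - asin(C1*exp(-3*a/2))
 v(a) = asin(C1*exp(-3*a/2))


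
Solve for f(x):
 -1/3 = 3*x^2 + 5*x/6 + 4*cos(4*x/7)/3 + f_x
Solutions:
 f(x) = C1 - x^3 - 5*x^2/12 - x/3 - 7*sin(4*x/7)/3


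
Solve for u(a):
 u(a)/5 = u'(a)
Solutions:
 u(a) = C1*exp(a/5)


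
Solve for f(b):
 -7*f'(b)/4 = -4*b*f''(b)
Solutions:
 f(b) = C1 + C2*b^(23/16)


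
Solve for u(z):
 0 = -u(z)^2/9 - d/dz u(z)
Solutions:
 u(z) = 9/(C1 + z)


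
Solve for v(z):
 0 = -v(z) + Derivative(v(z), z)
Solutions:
 v(z) = C1*exp(z)


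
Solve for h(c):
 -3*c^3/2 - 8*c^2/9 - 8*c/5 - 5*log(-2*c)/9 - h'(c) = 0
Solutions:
 h(c) = C1 - 3*c^4/8 - 8*c^3/27 - 4*c^2/5 - 5*c*log(-c)/9 + 5*c*(1 - log(2))/9


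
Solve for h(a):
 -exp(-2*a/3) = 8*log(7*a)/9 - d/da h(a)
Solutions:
 h(a) = C1 + 8*a*log(a)/9 + 8*a*(-1 + log(7))/9 - 3*exp(-2*a/3)/2


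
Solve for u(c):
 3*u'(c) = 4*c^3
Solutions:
 u(c) = C1 + c^4/3


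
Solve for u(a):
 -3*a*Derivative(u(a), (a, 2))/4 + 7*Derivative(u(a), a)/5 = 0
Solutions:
 u(a) = C1 + C2*a^(43/15)


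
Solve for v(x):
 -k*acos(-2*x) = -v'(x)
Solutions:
 v(x) = C1 + k*(x*acos(-2*x) + sqrt(1 - 4*x^2)/2)


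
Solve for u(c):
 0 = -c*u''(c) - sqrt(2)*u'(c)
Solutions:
 u(c) = C1 + C2*c^(1 - sqrt(2))


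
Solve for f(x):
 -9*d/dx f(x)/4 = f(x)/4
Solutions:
 f(x) = C1*exp(-x/9)


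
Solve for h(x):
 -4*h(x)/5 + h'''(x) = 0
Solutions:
 h(x) = C3*exp(10^(2/3)*x/5) + (C1*sin(10^(2/3)*sqrt(3)*x/10) + C2*cos(10^(2/3)*sqrt(3)*x/10))*exp(-10^(2/3)*x/10)


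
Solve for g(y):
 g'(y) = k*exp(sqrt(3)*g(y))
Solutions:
 g(y) = sqrt(3)*(2*log(-1/(C1 + k*y)) - log(3))/6


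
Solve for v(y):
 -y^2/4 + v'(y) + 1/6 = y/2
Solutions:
 v(y) = C1 + y^3/12 + y^2/4 - y/6


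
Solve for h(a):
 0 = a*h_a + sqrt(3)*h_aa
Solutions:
 h(a) = C1 + C2*erf(sqrt(2)*3^(3/4)*a/6)


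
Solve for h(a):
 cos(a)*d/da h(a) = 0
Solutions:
 h(a) = C1


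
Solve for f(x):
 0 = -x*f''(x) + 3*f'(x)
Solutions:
 f(x) = C1 + C2*x^4


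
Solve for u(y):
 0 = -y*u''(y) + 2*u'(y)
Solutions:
 u(y) = C1 + C2*y^3


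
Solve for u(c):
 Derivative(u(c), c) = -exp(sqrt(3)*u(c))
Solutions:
 u(c) = sqrt(3)*(2*log(1/(C1 + c)) - log(3))/6


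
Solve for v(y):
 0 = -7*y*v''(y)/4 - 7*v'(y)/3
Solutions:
 v(y) = C1 + C2/y^(1/3)


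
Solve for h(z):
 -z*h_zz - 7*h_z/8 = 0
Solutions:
 h(z) = C1 + C2*z^(1/8)


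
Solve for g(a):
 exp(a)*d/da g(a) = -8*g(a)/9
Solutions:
 g(a) = C1*exp(8*exp(-a)/9)


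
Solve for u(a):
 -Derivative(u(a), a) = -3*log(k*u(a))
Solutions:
 li(k*u(a))/k = C1 + 3*a


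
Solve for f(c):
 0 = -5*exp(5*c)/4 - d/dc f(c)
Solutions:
 f(c) = C1 - exp(5*c)/4


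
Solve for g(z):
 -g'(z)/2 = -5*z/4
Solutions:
 g(z) = C1 + 5*z^2/4


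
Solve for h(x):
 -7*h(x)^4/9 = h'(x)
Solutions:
 h(x) = 3^(1/3)*(1/(C1 + 7*x))^(1/3)
 h(x) = (-3^(1/3) - 3^(5/6)*I)*(1/(C1 + 7*x))^(1/3)/2
 h(x) = (-3^(1/3) + 3^(5/6)*I)*(1/(C1 + 7*x))^(1/3)/2


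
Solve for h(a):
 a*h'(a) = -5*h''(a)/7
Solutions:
 h(a) = C1 + C2*erf(sqrt(70)*a/10)


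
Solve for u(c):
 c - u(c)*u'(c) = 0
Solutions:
 u(c) = -sqrt(C1 + c^2)
 u(c) = sqrt(C1 + c^2)


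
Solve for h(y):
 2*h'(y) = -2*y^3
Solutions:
 h(y) = C1 - y^4/4


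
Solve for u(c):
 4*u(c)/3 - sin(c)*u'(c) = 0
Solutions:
 u(c) = C1*(cos(c) - 1)^(2/3)/(cos(c) + 1)^(2/3)


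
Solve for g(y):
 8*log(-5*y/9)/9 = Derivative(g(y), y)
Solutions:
 g(y) = C1 + 8*y*log(-y)/9 + 8*y*(-2*log(3) - 1 + log(5))/9


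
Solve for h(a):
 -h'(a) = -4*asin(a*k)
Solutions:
 h(a) = C1 + 4*Piecewise((a*asin(a*k) + sqrt(-a^2*k^2 + 1)/k, Ne(k, 0)), (0, True))


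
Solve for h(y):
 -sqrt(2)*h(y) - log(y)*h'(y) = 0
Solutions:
 h(y) = C1*exp(-sqrt(2)*li(y))


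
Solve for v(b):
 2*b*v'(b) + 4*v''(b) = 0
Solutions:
 v(b) = C1 + C2*erf(b/2)


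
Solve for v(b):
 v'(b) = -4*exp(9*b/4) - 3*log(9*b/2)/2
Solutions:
 v(b) = C1 - 3*b*log(b)/2 + b*(-3*log(3) + 3*log(2)/2 + 3/2) - 16*exp(9*b/4)/9


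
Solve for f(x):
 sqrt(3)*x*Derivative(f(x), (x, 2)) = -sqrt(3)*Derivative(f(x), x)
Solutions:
 f(x) = C1 + C2*log(x)


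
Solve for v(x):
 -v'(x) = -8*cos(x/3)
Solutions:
 v(x) = C1 + 24*sin(x/3)


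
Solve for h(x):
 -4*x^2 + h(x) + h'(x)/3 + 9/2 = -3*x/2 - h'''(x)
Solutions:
 h(x) = C1*exp(2^(1/3)*x*(-2/(27 + sqrt(733))^(1/3) + 2^(1/3)*(27 + sqrt(733))^(1/3))/12)*sin(2^(1/3)*sqrt(3)*x*(2/(27 + sqrt(733))^(1/3) + 2^(1/3)*(27 + sqrt(733))^(1/3))/12) + C2*exp(2^(1/3)*x*(-2/(27 + sqrt(733))^(1/3) + 2^(1/3)*(27 + sqrt(733))^(1/3))/12)*cos(2^(1/3)*sqrt(3)*x*(2/(27 + sqrt(733))^(1/3) + 2^(1/3)*(27 + sqrt(733))^(1/3))/12) + C3*exp(-2^(1/3)*x*(-2/(27 + sqrt(733))^(1/3) + 2^(1/3)*(27 + sqrt(733))^(1/3))/6) + 4*x^2 - 25*x/6 - 28/9


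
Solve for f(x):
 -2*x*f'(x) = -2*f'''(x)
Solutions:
 f(x) = C1 + Integral(C2*airyai(x) + C3*airybi(x), x)


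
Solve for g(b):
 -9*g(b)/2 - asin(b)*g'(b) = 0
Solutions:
 g(b) = C1*exp(-9*Integral(1/asin(b), b)/2)


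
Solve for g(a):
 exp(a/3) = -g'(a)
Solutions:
 g(a) = C1 - 3*exp(a/3)


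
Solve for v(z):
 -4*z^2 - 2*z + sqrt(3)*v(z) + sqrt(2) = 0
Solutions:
 v(z) = 4*sqrt(3)*z^2/3 + 2*sqrt(3)*z/3 - sqrt(6)/3


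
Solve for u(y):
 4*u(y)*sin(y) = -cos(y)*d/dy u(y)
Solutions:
 u(y) = C1*cos(y)^4


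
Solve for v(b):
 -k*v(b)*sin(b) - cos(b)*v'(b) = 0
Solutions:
 v(b) = C1*exp(k*log(cos(b)))


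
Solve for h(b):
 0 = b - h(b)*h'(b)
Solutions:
 h(b) = -sqrt(C1 + b^2)
 h(b) = sqrt(C1 + b^2)


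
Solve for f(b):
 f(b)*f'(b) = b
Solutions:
 f(b) = -sqrt(C1 + b^2)
 f(b) = sqrt(C1 + b^2)


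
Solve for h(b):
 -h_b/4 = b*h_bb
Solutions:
 h(b) = C1 + C2*b^(3/4)


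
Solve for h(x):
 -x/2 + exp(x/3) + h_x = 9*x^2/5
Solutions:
 h(x) = C1 + 3*x^3/5 + x^2/4 - 3*exp(x/3)


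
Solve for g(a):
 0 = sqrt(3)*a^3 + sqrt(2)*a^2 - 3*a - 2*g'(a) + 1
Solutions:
 g(a) = C1 + sqrt(3)*a^4/8 + sqrt(2)*a^3/6 - 3*a^2/4 + a/2


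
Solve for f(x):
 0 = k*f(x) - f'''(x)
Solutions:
 f(x) = C1*exp(k^(1/3)*x) + C2*exp(k^(1/3)*x*(-1 + sqrt(3)*I)/2) + C3*exp(-k^(1/3)*x*(1 + sqrt(3)*I)/2)


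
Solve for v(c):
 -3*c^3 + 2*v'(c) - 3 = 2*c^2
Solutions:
 v(c) = C1 + 3*c^4/8 + c^3/3 + 3*c/2


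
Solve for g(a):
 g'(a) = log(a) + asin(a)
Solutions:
 g(a) = C1 + a*log(a) + a*asin(a) - a + sqrt(1 - a^2)


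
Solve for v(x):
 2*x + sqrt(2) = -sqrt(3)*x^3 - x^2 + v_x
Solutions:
 v(x) = C1 + sqrt(3)*x^4/4 + x^3/3 + x^2 + sqrt(2)*x


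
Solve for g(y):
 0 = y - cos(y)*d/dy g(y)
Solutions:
 g(y) = C1 + Integral(y/cos(y), y)


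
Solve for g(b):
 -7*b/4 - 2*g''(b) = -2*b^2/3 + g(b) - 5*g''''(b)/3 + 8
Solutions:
 g(b) = C1*exp(-sqrt(5)*b*sqrt(3 + 2*sqrt(6))/5) + C2*exp(sqrt(5)*b*sqrt(3 + 2*sqrt(6))/5) + C3*sin(sqrt(5)*b*sqrt(-3 + 2*sqrt(6))/5) + C4*cos(sqrt(5)*b*sqrt(-3 + 2*sqrt(6))/5) + 2*b^2/3 - 7*b/4 - 32/3


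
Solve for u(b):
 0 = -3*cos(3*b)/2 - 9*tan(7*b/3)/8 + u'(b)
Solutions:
 u(b) = C1 - 27*log(cos(7*b/3))/56 + sin(3*b)/2


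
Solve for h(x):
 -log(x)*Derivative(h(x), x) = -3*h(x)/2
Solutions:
 h(x) = C1*exp(3*li(x)/2)


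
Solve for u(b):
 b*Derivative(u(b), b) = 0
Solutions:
 u(b) = C1


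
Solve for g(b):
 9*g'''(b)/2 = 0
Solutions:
 g(b) = C1 + C2*b + C3*b^2


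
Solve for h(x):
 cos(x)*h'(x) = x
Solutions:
 h(x) = C1 + Integral(x/cos(x), x)


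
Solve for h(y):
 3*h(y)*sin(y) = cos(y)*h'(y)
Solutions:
 h(y) = C1/cos(y)^3


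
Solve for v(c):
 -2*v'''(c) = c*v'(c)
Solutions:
 v(c) = C1 + Integral(C2*airyai(-2^(2/3)*c/2) + C3*airybi(-2^(2/3)*c/2), c)


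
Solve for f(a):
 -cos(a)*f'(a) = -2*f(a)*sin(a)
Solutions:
 f(a) = C1/cos(a)^2


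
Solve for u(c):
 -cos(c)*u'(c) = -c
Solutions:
 u(c) = C1 + Integral(c/cos(c), c)


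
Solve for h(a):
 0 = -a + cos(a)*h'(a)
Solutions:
 h(a) = C1 + Integral(a/cos(a), a)


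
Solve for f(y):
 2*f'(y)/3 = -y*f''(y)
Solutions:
 f(y) = C1 + C2*y^(1/3)


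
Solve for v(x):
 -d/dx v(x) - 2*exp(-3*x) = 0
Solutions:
 v(x) = C1 + 2*exp(-3*x)/3


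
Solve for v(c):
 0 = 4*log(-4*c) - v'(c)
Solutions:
 v(c) = C1 + 4*c*log(-c) + 4*c*(-1 + 2*log(2))


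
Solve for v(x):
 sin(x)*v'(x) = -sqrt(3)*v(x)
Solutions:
 v(x) = C1*(cos(x) + 1)^(sqrt(3)/2)/(cos(x) - 1)^(sqrt(3)/2)


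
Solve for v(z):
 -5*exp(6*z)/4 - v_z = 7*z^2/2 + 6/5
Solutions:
 v(z) = C1 - 7*z^3/6 - 6*z/5 - 5*exp(6*z)/24


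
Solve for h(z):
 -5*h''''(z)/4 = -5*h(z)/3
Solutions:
 h(z) = C1*exp(-sqrt(2)*3^(3/4)*z/3) + C2*exp(sqrt(2)*3^(3/4)*z/3) + C3*sin(sqrt(2)*3^(3/4)*z/3) + C4*cos(sqrt(2)*3^(3/4)*z/3)


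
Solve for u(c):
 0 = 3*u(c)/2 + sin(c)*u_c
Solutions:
 u(c) = C1*(cos(c) + 1)^(3/4)/(cos(c) - 1)^(3/4)


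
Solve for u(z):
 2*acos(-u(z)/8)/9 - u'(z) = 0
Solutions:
 Integral(1/acos(-_y/8), (_y, u(z))) = C1 + 2*z/9


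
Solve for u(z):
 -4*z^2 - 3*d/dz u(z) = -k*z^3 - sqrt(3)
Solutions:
 u(z) = C1 + k*z^4/12 - 4*z^3/9 + sqrt(3)*z/3


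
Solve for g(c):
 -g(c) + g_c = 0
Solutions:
 g(c) = C1*exp(c)


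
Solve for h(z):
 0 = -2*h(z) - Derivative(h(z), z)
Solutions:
 h(z) = C1*exp(-2*z)


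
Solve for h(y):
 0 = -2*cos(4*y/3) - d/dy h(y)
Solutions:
 h(y) = C1 - 3*sin(4*y/3)/2


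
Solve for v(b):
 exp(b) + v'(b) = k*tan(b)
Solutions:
 v(b) = C1 - k*log(cos(b)) - exp(b)


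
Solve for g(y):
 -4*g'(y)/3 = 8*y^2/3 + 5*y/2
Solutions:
 g(y) = C1 - 2*y^3/3 - 15*y^2/16


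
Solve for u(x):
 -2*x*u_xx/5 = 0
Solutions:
 u(x) = C1 + C2*x


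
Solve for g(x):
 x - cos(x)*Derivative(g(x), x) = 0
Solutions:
 g(x) = C1 + Integral(x/cos(x), x)


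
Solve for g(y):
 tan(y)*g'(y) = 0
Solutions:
 g(y) = C1


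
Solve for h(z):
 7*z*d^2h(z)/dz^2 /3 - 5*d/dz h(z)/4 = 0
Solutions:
 h(z) = C1 + C2*z^(43/28)


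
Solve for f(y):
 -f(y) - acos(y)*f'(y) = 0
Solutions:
 f(y) = C1*exp(-Integral(1/acos(y), y))


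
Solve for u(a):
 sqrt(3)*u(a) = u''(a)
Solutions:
 u(a) = C1*exp(-3^(1/4)*a) + C2*exp(3^(1/4)*a)


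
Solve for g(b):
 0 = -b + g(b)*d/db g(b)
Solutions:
 g(b) = -sqrt(C1 + b^2)
 g(b) = sqrt(C1 + b^2)


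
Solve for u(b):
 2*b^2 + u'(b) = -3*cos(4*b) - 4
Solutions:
 u(b) = C1 - 2*b^3/3 - 4*b - 3*sin(4*b)/4


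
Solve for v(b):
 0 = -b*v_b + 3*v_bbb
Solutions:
 v(b) = C1 + Integral(C2*airyai(3^(2/3)*b/3) + C3*airybi(3^(2/3)*b/3), b)


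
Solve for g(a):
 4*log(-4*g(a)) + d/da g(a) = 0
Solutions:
 Integral(1/(log(-_y) + 2*log(2)), (_y, g(a)))/4 = C1 - a


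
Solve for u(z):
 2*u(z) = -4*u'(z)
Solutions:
 u(z) = C1*exp(-z/2)


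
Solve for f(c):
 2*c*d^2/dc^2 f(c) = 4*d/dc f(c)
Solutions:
 f(c) = C1 + C2*c^3


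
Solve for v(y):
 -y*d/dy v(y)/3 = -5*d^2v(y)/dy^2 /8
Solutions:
 v(y) = C1 + C2*erfi(2*sqrt(15)*y/15)


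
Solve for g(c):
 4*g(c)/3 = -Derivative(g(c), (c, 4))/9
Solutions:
 g(c) = (C1*sin(3^(1/4)*c) + C2*cos(3^(1/4)*c))*exp(-3^(1/4)*c) + (C3*sin(3^(1/4)*c) + C4*cos(3^(1/4)*c))*exp(3^(1/4)*c)


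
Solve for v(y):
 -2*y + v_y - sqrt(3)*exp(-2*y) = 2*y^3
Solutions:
 v(y) = C1 + y^4/2 + y^2 - sqrt(3)*exp(-2*y)/2


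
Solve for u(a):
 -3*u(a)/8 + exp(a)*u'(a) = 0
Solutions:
 u(a) = C1*exp(-3*exp(-a)/8)


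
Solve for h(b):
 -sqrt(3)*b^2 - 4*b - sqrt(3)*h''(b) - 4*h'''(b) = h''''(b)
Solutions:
 h(b) = C1 + C2*b + C3*exp(b*(-2 + sqrt(4 - sqrt(3)))) + C4*exp(-b*(sqrt(4 - sqrt(3)) + 2)) - b^4/12 + 2*sqrt(3)*b^3/9 + b^2*(-8 + sqrt(3))/3


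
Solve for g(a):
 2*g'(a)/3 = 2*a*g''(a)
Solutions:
 g(a) = C1 + C2*a^(4/3)


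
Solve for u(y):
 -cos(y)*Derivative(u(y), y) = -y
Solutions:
 u(y) = C1 + Integral(y/cos(y), y)


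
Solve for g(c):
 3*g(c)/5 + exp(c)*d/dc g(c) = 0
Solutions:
 g(c) = C1*exp(3*exp(-c)/5)


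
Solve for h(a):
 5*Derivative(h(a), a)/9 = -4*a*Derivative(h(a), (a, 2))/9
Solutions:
 h(a) = C1 + C2/a^(1/4)


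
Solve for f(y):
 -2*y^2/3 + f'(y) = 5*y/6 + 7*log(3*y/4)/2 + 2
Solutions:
 f(y) = C1 + 2*y^3/9 + 5*y^2/12 + 7*y*log(y)/2 - 7*y*log(2) - 3*y/2 + 7*y*log(3)/2


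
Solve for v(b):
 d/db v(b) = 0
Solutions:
 v(b) = C1


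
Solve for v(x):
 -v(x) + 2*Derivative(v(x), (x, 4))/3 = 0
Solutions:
 v(x) = C1*exp(-2^(3/4)*3^(1/4)*x/2) + C2*exp(2^(3/4)*3^(1/4)*x/2) + C3*sin(2^(3/4)*3^(1/4)*x/2) + C4*cos(2^(3/4)*3^(1/4)*x/2)


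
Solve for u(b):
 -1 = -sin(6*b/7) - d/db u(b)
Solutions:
 u(b) = C1 + b + 7*cos(6*b/7)/6


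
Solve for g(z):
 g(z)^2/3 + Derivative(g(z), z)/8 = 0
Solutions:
 g(z) = 3/(C1 + 8*z)


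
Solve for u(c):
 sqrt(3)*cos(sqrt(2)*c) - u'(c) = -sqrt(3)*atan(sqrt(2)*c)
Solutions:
 u(c) = C1 + sqrt(3)*(c*atan(sqrt(2)*c) - sqrt(2)*log(2*c^2 + 1)/4) + sqrt(6)*sin(sqrt(2)*c)/2


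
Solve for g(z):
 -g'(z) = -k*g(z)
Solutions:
 g(z) = C1*exp(k*z)


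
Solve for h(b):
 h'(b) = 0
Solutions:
 h(b) = C1


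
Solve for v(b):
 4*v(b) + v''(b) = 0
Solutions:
 v(b) = C1*sin(2*b) + C2*cos(2*b)


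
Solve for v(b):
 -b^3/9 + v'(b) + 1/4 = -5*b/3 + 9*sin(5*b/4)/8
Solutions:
 v(b) = C1 + b^4/36 - 5*b^2/6 - b/4 - 9*cos(5*b/4)/10


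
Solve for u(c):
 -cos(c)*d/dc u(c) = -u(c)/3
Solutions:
 u(c) = C1*(sin(c) + 1)^(1/6)/(sin(c) - 1)^(1/6)


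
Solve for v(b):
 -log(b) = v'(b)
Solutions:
 v(b) = C1 - b*log(b) + b


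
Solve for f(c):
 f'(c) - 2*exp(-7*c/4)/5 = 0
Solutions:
 f(c) = C1 - 8*exp(-7*c/4)/35


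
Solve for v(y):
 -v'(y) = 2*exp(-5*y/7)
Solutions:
 v(y) = C1 + 14*exp(-5*y/7)/5


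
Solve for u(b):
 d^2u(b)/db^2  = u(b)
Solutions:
 u(b) = C1*exp(-b) + C2*exp(b)


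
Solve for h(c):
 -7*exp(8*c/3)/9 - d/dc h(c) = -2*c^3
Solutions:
 h(c) = C1 + c^4/2 - 7*exp(8*c/3)/24


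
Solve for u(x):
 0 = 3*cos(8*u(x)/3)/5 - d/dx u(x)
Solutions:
 -3*x/5 - 3*log(sin(8*u(x)/3) - 1)/16 + 3*log(sin(8*u(x)/3) + 1)/16 = C1


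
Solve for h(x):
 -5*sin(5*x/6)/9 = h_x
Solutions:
 h(x) = C1 + 2*cos(5*x/6)/3


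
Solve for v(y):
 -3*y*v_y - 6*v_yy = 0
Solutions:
 v(y) = C1 + C2*erf(y/2)


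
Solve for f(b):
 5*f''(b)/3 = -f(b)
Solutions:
 f(b) = C1*sin(sqrt(15)*b/5) + C2*cos(sqrt(15)*b/5)


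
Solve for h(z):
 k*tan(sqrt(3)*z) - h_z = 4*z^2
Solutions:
 h(z) = C1 - sqrt(3)*k*log(cos(sqrt(3)*z))/3 - 4*z^3/3


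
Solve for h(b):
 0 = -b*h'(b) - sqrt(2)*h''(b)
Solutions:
 h(b) = C1 + C2*erf(2^(1/4)*b/2)


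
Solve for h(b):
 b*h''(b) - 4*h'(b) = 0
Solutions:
 h(b) = C1 + C2*b^5


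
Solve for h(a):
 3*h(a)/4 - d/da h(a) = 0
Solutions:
 h(a) = C1*exp(3*a/4)


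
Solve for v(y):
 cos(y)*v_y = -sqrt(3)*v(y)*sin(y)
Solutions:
 v(y) = C1*cos(y)^(sqrt(3))


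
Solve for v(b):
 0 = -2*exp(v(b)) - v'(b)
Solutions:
 v(b) = log(1/(C1 + 2*b))


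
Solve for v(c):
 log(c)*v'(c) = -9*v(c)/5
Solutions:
 v(c) = C1*exp(-9*li(c)/5)


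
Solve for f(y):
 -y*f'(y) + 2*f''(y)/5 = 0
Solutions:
 f(y) = C1 + C2*erfi(sqrt(5)*y/2)


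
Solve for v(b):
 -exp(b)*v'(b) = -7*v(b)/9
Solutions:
 v(b) = C1*exp(-7*exp(-b)/9)


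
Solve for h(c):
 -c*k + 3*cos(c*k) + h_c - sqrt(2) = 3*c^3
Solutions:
 h(c) = C1 + 3*c^4/4 + c^2*k/2 + sqrt(2)*c - 3*sin(c*k)/k


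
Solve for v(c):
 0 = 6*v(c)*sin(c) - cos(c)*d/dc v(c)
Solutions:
 v(c) = C1/cos(c)^6


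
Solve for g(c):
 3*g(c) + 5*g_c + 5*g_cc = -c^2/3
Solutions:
 g(c) = -c^2/9 + 10*c/27 + (C1*sin(sqrt(35)*c/10) + C2*cos(sqrt(35)*c/10))*exp(-c/2) - 20/81


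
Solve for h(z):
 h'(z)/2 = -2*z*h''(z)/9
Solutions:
 h(z) = C1 + C2/z^(5/4)


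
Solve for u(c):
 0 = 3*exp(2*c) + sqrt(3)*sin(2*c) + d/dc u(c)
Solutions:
 u(c) = C1 - 3*exp(2*c)/2 + sqrt(3)*cos(2*c)/2


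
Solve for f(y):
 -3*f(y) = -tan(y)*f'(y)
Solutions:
 f(y) = C1*sin(y)^3


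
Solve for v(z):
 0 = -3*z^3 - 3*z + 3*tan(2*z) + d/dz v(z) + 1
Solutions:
 v(z) = C1 + 3*z^4/4 + 3*z^2/2 - z + 3*log(cos(2*z))/2


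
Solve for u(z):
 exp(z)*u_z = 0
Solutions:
 u(z) = C1


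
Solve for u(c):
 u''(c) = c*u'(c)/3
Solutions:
 u(c) = C1 + C2*erfi(sqrt(6)*c/6)


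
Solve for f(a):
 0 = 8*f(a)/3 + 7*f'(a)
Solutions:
 f(a) = C1*exp(-8*a/21)


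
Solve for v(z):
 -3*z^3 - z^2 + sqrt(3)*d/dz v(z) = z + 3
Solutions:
 v(z) = C1 + sqrt(3)*z^4/4 + sqrt(3)*z^3/9 + sqrt(3)*z^2/6 + sqrt(3)*z


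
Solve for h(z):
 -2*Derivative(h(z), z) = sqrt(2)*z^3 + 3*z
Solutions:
 h(z) = C1 - sqrt(2)*z^4/8 - 3*z^2/4


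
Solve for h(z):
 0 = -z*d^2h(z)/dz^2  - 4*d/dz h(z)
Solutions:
 h(z) = C1 + C2/z^3


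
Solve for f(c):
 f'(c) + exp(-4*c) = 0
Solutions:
 f(c) = C1 + exp(-4*c)/4


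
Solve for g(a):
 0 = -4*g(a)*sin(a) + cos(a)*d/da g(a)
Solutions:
 g(a) = C1/cos(a)^4


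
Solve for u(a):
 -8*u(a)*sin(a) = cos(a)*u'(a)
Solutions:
 u(a) = C1*cos(a)^8


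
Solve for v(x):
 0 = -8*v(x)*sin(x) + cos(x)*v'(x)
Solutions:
 v(x) = C1/cos(x)^8


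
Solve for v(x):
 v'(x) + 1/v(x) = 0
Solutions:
 v(x) = -sqrt(C1 - 2*x)
 v(x) = sqrt(C1 - 2*x)


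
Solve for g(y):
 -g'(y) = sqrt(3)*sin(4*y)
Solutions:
 g(y) = C1 + sqrt(3)*cos(4*y)/4


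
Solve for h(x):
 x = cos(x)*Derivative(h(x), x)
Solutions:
 h(x) = C1 + Integral(x/cos(x), x)


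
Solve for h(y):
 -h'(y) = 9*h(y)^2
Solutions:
 h(y) = 1/(C1 + 9*y)


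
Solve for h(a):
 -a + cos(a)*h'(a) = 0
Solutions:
 h(a) = C1 + Integral(a/cos(a), a)


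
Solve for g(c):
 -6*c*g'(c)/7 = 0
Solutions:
 g(c) = C1


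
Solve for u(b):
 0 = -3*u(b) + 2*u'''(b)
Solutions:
 u(b) = C3*exp(2^(2/3)*3^(1/3)*b/2) + (C1*sin(2^(2/3)*3^(5/6)*b/4) + C2*cos(2^(2/3)*3^(5/6)*b/4))*exp(-2^(2/3)*3^(1/3)*b/4)


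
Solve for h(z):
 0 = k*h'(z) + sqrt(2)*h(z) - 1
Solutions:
 h(z) = C1*exp(-sqrt(2)*z/k) + sqrt(2)/2


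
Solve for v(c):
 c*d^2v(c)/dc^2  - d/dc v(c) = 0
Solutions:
 v(c) = C1 + C2*c^2


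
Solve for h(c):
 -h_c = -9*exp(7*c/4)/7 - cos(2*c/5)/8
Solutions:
 h(c) = C1 + 36*exp(7*c/4)/49 + 5*sin(2*c/5)/16


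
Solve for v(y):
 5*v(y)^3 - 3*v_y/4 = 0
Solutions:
 v(y) = -sqrt(6)*sqrt(-1/(C1 + 20*y))/2
 v(y) = sqrt(6)*sqrt(-1/(C1 + 20*y))/2


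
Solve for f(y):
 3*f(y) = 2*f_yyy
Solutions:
 f(y) = C3*exp(2^(2/3)*3^(1/3)*y/2) + (C1*sin(2^(2/3)*3^(5/6)*y/4) + C2*cos(2^(2/3)*3^(5/6)*y/4))*exp(-2^(2/3)*3^(1/3)*y/4)


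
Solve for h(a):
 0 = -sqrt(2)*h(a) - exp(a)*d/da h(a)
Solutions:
 h(a) = C1*exp(sqrt(2)*exp(-a))


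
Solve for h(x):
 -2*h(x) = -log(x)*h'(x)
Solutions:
 h(x) = C1*exp(2*li(x))


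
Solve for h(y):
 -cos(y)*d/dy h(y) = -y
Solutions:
 h(y) = C1 + Integral(y/cos(y), y)


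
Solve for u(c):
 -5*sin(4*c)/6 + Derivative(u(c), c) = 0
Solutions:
 u(c) = C1 - 5*cos(4*c)/24


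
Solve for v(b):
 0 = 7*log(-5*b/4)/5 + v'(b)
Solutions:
 v(b) = C1 - 7*b*log(-b)/5 + 7*b*(-log(5) + 1 + 2*log(2))/5


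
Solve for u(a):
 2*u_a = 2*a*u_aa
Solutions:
 u(a) = C1 + C2*a^2


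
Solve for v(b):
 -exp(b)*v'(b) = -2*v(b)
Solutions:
 v(b) = C1*exp(-2*exp(-b))


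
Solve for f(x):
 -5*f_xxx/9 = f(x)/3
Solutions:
 f(x) = C3*exp(-3^(1/3)*5^(2/3)*x/5) + (C1*sin(3^(5/6)*5^(2/3)*x/10) + C2*cos(3^(5/6)*5^(2/3)*x/10))*exp(3^(1/3)*5^(2/3)*x/10)


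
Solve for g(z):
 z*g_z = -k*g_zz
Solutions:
 g(z) = C1 + C2*sqrt(k)*erf(sqrt(2)*z*sqrt(1/k)/2)


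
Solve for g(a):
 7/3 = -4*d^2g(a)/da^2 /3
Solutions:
 g(a) = C1 + C2*a - 7*a^2/8


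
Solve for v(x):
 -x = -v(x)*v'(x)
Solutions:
 v(x) = -sqrt(C1 + x^2)
 v(x) = sqrt(C1 + x^2)


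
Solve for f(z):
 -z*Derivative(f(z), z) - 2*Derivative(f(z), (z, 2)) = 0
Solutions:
 f(z) = C1 + C2*erf(z/2)


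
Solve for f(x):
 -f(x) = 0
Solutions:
 f(x) = 0


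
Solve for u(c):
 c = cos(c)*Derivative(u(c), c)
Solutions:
 u(c) = C1 + Integral(c/cos(c), c)


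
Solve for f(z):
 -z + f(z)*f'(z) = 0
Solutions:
 f(z) = -sqrt(C1 + z^2)
 f(z) = sqrt(C1 + z^2)


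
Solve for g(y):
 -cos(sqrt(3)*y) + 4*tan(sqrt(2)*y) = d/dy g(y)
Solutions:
 g(y) = C1 - 2*sqrt(2)*log(cos(sqrt(2)*y)) - sqrt(3)*sin(sqrt(3)*y)/3


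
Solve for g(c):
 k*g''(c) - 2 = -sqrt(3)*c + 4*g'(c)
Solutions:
 g(c) = C1 + C2*exp(4*c/k) + sqrt(3)*c^2/8 + sqrt(3)*c*k/16 - c/2


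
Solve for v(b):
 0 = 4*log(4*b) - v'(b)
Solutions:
 v(b) = C1 + 4*b*log(b) - 4*b + b*log(256)


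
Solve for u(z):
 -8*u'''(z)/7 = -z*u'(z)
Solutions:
 u(z) = C1 + Integral(C2*airyai(7^(1/3)*z/2) + C3*airybi(7^(1/3)*z/2), z)


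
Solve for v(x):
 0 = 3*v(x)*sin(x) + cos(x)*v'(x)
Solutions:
 v(x) = C1*cos(x)^3


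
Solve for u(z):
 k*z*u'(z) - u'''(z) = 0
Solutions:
 u(z) = C1 + Integral(C2*airyai(k^(1/3)*z) + C3*airybi(k^(1/3)*z), z)


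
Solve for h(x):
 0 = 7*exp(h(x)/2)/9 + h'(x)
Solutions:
 h(x) = 2*log(1/(C1 + 7*x)) + 2*log(18)


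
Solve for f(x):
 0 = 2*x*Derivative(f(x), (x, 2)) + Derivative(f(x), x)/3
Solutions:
 f(x) = C1 + C2*x^(5/6)


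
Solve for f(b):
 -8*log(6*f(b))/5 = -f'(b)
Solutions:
 -5*Integral(1/(log(_y) + log(6)), (_y, f(b)))/8 = C1 - b


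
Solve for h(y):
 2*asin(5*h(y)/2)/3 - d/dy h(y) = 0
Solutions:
 Integral(1/asin(5*_y/2), (_y, h(y))) = C1 + 2*y/3


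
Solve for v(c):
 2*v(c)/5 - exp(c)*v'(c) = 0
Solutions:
 v(c) = C1*exp(-2*exp(-c)/5)


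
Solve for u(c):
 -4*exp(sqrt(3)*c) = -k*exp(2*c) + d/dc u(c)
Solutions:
 u(c) = C1 + k*exp(2*c)/2 - 4*sqrt(3)*exp(sqrt(3)*c)/3


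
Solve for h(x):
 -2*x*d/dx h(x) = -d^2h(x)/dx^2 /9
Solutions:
 h(x) = C1 + C2*erfi(3*x)


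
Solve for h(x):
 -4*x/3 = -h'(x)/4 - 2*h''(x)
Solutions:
 h(x) = C1 + C2*exp(-x/8) + 8*x^2/3 - 128*x/3


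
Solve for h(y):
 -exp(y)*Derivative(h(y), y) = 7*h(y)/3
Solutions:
 h(y) = C1*exp(7*exp(-y)/3)


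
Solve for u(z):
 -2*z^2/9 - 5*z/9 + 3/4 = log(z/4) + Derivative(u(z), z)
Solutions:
 u(z) = C1 - 2*z^3/27 - 5*z^2/18 - z*log(z) + 2*z*log(2) + 7*z/4


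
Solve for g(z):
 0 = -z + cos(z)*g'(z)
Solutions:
 g(z) = C1 + Integral(z/cos(z), z)


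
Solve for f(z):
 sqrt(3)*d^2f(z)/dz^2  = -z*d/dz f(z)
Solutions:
 f(z) = C1 + C2*erf(sqrt(2)*3^(3/4)*z/6)


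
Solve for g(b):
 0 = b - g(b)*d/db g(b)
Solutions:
 g(b) = -sqrt(C1 + b^2)
 g(b) = sqrt(C1 + b^2)


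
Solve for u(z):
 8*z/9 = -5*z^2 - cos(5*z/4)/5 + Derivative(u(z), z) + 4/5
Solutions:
 u(z) = C1 + 5*z^3/3 + 4*z^2/9 - 4*z/5 + 4*sin(5*z/4)/25


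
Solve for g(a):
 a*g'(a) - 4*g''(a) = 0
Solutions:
 g(a) = C1 + C2*erfi(sqrt(2)*a/4)


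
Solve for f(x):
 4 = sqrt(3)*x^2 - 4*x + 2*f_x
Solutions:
 f(x) = C1 - sqrt(3)*x^3/6 + x^2 + 2*x


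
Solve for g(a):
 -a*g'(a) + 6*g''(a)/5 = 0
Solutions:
 g(a) = C1 + C2*erfi(sqrt(15)*a/6)


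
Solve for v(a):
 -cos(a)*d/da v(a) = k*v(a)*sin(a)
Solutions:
 v(a) = C1*exp(k*log(cos(a)))


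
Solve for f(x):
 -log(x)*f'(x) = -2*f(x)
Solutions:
 f(x) = C1*exp(2*li(x))


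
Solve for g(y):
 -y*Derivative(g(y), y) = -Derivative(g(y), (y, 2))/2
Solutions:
 g(y) = C1 + C2*erfi(y)


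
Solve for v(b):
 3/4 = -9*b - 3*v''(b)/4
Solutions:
 v(b) = C1 + C2*b - 2*b^3 - b^2/2


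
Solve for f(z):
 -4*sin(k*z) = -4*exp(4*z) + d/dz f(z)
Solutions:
 f(z) = C1 + exp(4*z) + 4*cos(k*z)/k


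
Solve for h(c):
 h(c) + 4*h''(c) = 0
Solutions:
 h(c) = C1*sin(c/2) + C2*cos(c/2)


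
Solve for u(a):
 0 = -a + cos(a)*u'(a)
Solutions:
 u(a) = C1 + Integral(a/cos(a), a)


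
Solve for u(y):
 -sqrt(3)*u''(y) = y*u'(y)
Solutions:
 u(y) = C1 + C2*erf(sqrt(2)*3^(3/4)*y/6)


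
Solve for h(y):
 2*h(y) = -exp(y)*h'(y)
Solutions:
 h(y) = C1*exp(2*exp(-y))


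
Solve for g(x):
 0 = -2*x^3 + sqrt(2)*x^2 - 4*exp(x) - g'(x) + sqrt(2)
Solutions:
 g(x) = C1 - x^4/2 + sqrt(2)*x^3/3 + sqrt(2)*x - 4*exp(x)


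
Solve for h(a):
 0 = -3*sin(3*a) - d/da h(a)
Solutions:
 h(a) = C1 + cos(3*a)


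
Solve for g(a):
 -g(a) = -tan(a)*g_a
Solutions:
 g(a) = C1*sin(a)


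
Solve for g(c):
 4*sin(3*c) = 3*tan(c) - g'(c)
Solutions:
 g(c) = C1 - 3*log(cos(c)) + 4*cos(3*c)/3


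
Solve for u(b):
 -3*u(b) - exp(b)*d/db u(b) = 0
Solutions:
 u(b) = C1*exp(3*exp(-b))


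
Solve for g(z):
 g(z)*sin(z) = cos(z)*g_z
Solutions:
 g(z) = C1/cos(z)


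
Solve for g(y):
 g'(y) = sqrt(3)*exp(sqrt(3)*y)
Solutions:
 g(y) = C1 + exp(sqrt(3)*y)


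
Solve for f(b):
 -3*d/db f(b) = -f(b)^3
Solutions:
 f(b) = -sqrt(6)*sqrt(-1/(C1 + b))/2
 f(b) = sqrt(6)*sqrt(-1/(C1 + b))/2


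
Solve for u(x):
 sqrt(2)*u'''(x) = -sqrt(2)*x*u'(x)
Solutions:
 u(x) = C1 + Integral(C2*airyai(-x) + C3*airybi(-x), x)


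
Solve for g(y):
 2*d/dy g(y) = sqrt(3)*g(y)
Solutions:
 g(y) = C1*exp(sqrt(3)*y/2)


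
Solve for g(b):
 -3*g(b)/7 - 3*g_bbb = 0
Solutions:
 g(b) = C3*exp(-7^(2/3)*b/7) + (C1*sin(sqrt(3)*7^(2/3)*b/14) + C2*cos(sqrt(3)*7^(2/3)*b/14))*exp(7^(2/3)*b/14)


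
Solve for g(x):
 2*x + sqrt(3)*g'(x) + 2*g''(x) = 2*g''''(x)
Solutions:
 g(x) = C1 + C2*exp(-2^(1/3)*sqrt(3)*x*(2*2^(1/3)/(sqrt(65) + 9)^(1/3) + (sqrt(65) + 9)^(1/3))/12)*sin(2^(1/3)*x*(-(sqrt(65) + 9)^(1/3) + 2*2^(1/3)/(sqrt(65) + 9)^(1/3))/4) + C3*exp(-2^(1/3)*sqrt(3)*x*(2*2^(1/3)/(sqrt(65) + 9)^(1/3) + (sqrt(65) + 9)^(1/3))/12)*cos(2^(1/3)*x*(-(sqrt(65) + 9)^(1/3) + 2*2^(1/3)/(sqrt(65) + 9)^(1/3))/4) + C4*exp(2^(1/3)*sqrt(3)*x*(2*2^(1/3)/(sqrt(65) + 9)^(1/3) + (sqrt(65) + 9)^(1/3))/6) - sqrt(3)*x^2/3 + 4*x/3


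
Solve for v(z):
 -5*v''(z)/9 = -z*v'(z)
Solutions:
 v(z) = C1 + C2*erfi(3*sqrt(10)*z/10)


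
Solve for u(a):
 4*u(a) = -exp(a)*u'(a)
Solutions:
 u(a) = C1*exp(4*exp(-a))


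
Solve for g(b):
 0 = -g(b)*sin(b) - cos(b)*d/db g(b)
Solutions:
 g(b) = C1*cos(b)


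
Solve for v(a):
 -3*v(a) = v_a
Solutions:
 v(a) = C1*exp(-3*a)


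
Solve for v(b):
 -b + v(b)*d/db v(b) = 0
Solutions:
 v(b) = -sqrt(C1 + b^2)
 v(b) = sqrt(C1 + b^2)


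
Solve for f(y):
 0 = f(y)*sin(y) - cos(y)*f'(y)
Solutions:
 f(y) = C1/cos(y)


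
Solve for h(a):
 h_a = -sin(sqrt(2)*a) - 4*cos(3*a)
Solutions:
 h(a) = C1 - 4*sin(3*a)/3 + sqrt(2)*cos(sqrt(2)*a)/2


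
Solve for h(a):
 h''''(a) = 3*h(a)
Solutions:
 h(a) = C1*exp(-3^(1/4)*a) + C2*exp(3^(1/4)*a) + C3*sin(3^(1/4)*a) + C4*cos(3^(1/4)*a)


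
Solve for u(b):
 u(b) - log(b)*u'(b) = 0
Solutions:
 u(b) = C1*exp(li(b))


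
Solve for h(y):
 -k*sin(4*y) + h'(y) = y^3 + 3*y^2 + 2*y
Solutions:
 h(y) = C1 - k*cos(4*y)/4 + y^4/4 + y^3 + y^2


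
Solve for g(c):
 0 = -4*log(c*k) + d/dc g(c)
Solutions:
 g(c) = C1 + 4*c*log(c*k) - 4*c


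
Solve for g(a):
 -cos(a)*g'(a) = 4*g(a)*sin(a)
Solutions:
 g(a) = C1*cos(a)^4


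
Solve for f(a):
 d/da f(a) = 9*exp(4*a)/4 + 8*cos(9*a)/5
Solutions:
 f(a) = C1 + 9*exp(4*a)/16 + 8*sin(9*a)/45


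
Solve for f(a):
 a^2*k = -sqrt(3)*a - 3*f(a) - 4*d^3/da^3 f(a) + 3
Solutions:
 f(a) = C3*exp(-6^(1/3)*a/2) - a^2*k/3 - sqrt(3)*a/3 + (C1*sin(2^(1/3)*3^(5/6)*a/4) + C2*cos(2^(1/3)*3^(5/6)*a/4))*exp(6^(1/3)*a/4) + 1


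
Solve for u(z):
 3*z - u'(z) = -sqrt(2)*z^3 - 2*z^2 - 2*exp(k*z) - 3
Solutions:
 u(z) = C1 + sqrt(2)*z^4/4 + 2*z^3/3 + 3*z^2/2 + 3*z + 2*exp(k*z)/k


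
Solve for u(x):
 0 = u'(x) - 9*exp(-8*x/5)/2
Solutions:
 u(x) = C1 - 45*exp(-8*x/5)/16


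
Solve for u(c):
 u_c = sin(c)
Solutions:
 u(c) = C1 - cos(c)


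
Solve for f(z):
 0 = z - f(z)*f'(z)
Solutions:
 f(z) = -sqrt(C1 + z^2)
 f(z) = sqrt(C1 + z^2)


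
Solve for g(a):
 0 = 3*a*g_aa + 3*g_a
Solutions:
 g(a) = C1 + C2*log(a)


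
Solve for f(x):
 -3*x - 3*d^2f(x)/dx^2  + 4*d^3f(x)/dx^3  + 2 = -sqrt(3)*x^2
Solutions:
 f(x) = C1 + C2*x + C3*exp(3*x/4) + sqrt(3)*x^4/36 + x^3*(-9 + 8*sqrt(3))/54 + x^2*(-9 + 16*sqrt(3))/27


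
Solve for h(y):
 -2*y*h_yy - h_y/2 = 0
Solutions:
 h(y) = C1 + C2*y^(3/4)


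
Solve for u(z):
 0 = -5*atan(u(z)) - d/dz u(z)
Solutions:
 Integral(1/atan(_y), (_y, u(z))) = C1 - 5*z


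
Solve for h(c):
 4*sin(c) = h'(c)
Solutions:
 h(c) = C1 - 4*cos(c)


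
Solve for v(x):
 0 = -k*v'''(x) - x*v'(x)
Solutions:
 v(x) = C1 + Integral(C2*airyai(x*(-1/k)^(1/3)) + C3*airybi(x*(-1/k)^(1/3)), x)


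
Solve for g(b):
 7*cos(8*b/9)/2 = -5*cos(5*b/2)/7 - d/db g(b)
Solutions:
 g(b) = C1 - 63*sin(8*b/9)/16 - 2*sin(5*b/2)/7


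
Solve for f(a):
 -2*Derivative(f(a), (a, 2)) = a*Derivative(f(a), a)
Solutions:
 f(a) = C1 + C2*erf(a/2)


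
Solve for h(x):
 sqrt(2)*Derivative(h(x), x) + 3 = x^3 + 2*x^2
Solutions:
 h(x) = C1 + sqrt(2)*x^4/8 + sqrt(2)*x^3/3 - 3*sqrt(2)*x/2


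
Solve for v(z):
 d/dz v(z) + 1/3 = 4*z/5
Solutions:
 v(z) = C1 + 2*z^2/5 - z/3


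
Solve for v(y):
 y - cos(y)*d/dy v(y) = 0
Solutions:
 v(y) = C1 + Integral(y/cos(y), y)


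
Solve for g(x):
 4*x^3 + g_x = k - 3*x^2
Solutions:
 g(x) = C1 + k*x - x^4 - x^3


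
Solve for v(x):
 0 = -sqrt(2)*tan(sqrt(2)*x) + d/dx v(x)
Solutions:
 v(x) = C1 - log(cos(sqrt(2)*x))


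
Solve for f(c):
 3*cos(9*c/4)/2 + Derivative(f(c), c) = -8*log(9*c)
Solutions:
 f(c) = C1 - 8*c*log(c) - 16*c*log(3) + 8*c - 2*sin(9*c/4)/3


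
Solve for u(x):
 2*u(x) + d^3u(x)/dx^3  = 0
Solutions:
 u(x) = C3*exp(-2^(1/3)*x) + (C1*sin(2^(1/3)*sqrt(3)*x/2) + C2*cos(2^(1/3)*sqrt(3)*x/2))*exp(2^(1/3)*x/2)


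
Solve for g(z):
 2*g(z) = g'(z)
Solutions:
 g(z) = C1*exp(2*z)


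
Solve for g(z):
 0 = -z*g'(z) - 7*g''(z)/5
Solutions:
 g(z) = C1 + C2*erf(sqrt(70)*z/14)


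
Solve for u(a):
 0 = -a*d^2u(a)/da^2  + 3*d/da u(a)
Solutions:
 u(a) = C1 + C2*a^4


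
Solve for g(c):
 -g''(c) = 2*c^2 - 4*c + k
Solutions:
 g(c) = C1 + C2*c - c^4/6 + 2*c^3/3 - c^2*k/2


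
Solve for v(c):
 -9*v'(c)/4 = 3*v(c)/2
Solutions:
 v(c) = C1*exp(-2*c/3)
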